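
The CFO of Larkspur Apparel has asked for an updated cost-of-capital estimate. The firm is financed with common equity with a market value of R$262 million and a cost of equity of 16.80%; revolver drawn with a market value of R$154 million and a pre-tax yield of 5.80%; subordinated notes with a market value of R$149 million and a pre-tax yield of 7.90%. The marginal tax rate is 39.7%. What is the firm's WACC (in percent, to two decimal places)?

10.00%

Total capital V = 262 + 154 + 149 = 565.
Equity: weight = 262/565 = 0.4637; cost = 16.8%.
Revolver drawn: weight = 154/565 = 0.2726; after-tax cost = 5.8% × (1 − 39.7%) = 3.4974%.
Subordinated notes: weight = 149/565 = 0.2637; after-tax cost = 7.9% × (1 − 39.7%) = 4.7637%.
WACC = 0.4637 × 16.8000% + 0.2726 × 3.4974% + 0.2637 × 4.7637% = 10.0000%.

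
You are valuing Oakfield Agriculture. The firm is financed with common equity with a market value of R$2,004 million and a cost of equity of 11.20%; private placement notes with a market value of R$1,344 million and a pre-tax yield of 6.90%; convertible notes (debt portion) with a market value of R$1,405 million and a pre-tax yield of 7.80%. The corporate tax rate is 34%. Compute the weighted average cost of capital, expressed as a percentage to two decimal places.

7.53%

Total capital V = 2004 + 1344 + 1405 = 4753.
Equity: weight = 2004/4753 = 0.4216; cost = 11.2%.
Private placement notes: weight = 1344/4753 = 0.2828; after-tax cost = 6.9% × (1 − 34%) = 4.5540%.
Convertible notes (debt portion): weight = 1405/4753 = 0.2956; after-tax cost = 7.8% × (1 − 34%) = 5.1480%.
WACC = 0.4216 × 11.2000% + 0.2828 × 4.5540% + 0.2956 × 5.1480% = 7.5317%.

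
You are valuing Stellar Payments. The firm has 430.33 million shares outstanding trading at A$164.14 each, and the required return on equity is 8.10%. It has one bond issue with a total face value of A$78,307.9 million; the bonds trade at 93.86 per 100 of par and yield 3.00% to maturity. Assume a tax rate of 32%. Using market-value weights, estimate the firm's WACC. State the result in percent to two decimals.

Market value of equity E = 164.14 × 430.33m = 70634.3662m. Market value of debt D = 78307.9m × 93.86/100 = 73499.79494m.
Total capital V = 70634.3662 + 73499.79494 = 144134.16114.
Equity: weight = 70634.3662/144134.16114 = 0.4901; cost = 8.1%.
Bonds outstanding: weight = 73499.79494/144134.16114 = 0.5099; after-tax cost = 3% × (1 − 32%) = 2.0400%.
WACC = 0.4901 × 8.1000% + 0.5099 × 2.0400% = 5.0098%.

5.01%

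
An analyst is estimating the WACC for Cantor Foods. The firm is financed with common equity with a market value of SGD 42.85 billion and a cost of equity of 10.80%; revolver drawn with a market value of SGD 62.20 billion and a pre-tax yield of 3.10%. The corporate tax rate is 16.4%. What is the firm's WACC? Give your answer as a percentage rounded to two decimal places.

5.94%

Total capital V = 42.85 + 62.2 = 105.05.
Equity: weight = 42.85/105.05 = 0.4079; cost = 10.8%.
Revolver drawn: weight = 62.2/105.05 = 0.5921; after-tax cost = 3.1% × (1 − 16.4%) = 2.5916%.
WACC = 0.4079 × 10.8000% + 0.5921 × 2.5916% = 5.9398%.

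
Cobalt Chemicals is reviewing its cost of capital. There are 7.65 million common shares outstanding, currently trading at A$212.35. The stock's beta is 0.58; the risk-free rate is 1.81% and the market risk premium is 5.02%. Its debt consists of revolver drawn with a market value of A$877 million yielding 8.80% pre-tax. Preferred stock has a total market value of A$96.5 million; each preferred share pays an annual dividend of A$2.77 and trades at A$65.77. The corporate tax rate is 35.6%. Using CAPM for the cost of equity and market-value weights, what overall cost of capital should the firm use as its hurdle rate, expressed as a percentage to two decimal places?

5.02%

Cost of equity via CAPM: Re = 1.81% + 0.58 × 5.02% = 4.7216%.
Cost of preferred: Rp = 2.77 / 65.77 = 4.2116%.
Market value of equity E = 212.35 × 7.65m = 1624.4775m.
Total capital V = 1624.4775 + 96.5 + 877 = 2597.9775.
Equity: weight = 1624.4775/2597.9775 = 0.6253; cost = 4.7216%.
Preferred: weight = 96.5/2597.9775 = 0.0371; cost = 4.2116%.
Revolver drawn: weight = 877/2597.9775 = 0.3376; after-tax cost = 8.8% × (1 − 35.6%) = 5.6672%.
WACC = 0.6253 × 4.7216% + 0.0371 × 4.2116% + 0.3376 × 5.6672% = 5.0219%.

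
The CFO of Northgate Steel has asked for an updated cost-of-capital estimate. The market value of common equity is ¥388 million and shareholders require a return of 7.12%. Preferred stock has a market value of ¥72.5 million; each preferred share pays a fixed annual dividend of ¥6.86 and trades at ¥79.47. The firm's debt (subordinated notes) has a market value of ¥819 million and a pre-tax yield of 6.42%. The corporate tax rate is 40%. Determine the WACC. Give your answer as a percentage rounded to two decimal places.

5.11%

Cost of preferred: Rp = 6.86 / 79.47 = 8.6322%.
Total capital V = 388 + 72.5 + 819 = 1279.5.
Equity: weight = 388/1279.5 = 0.3032; cost = 7.12%.
Preferred: weight = 72.5/1279.5 = 0.0567; cost = 8.6322%.
Subordinated notes: weight = 819/1279.5 = 0.6401; after-tax cost = 6.42% × (1 − 40%) = 3.8520%.
WACC = 0.3032 × 7.1200% + 0.0567 × 8.6322% + 0.6401 × 3.8520% = 5.1139%.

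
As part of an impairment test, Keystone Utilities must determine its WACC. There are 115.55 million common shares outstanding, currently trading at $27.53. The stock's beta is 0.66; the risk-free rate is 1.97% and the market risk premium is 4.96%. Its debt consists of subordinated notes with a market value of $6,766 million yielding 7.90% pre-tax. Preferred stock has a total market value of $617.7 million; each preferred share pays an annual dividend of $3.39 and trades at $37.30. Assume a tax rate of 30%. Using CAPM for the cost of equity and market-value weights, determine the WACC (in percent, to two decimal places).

Cost of equity via CAPM: Re = 1.97% + 0.66 × 4.96% = 5.2436%.
Cost of preferred: Rp = 3.39 / 37.3 = 9.0885%.
Market value of equity E = 27.53 × 115.55m = 3181.0915m.
Total capital V = 3181.0915 + 617.7 + 6766 = 10564.7915.
Equity: weight = 3181.0915/10564.7915 = 0.3011; cost = 5.2436%.
Preferred: weight = 617.7/10564.7915 = 0.0585; cost = 9.0885%.
Subordinated notes: weight = 6766/10564.7915 = 0.6404; after-tax cost = 7.9% × (1 − 30%) = 5.5300%.
WACC = 0.3011 × 5.2436% + 0.0585 × 9.0885% + 0.6404 × 5.5300% = 5.6518%.

5.65%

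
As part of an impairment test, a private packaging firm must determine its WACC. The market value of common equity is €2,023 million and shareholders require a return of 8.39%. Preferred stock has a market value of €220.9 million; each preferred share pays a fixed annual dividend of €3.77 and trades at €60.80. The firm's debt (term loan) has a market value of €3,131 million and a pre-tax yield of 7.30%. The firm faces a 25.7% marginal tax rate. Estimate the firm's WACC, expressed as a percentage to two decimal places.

Cost of preferred: Rp = 3.77 / 60.8 = 6.2007%.
Total capital V = 2023 + 220.9 + 3131 = 5374.9.
Equity: weight = 2023/5374.9 = 0.3764; cost = 8.39%.
Preferred: weight = 220.9/5374.9 = 0.0411; cost = 6.2007%.
Term loan: weight = 3131/5374.9 = 0.5825; after-tax cost = 7.3% × (1 − 25.7%) = 5.4239%.
WACC = 0.3764 × 8.3900% + 0.0411 × 6.2007% + 0.5825 × 5.4239% = 6.5722%.

6.57%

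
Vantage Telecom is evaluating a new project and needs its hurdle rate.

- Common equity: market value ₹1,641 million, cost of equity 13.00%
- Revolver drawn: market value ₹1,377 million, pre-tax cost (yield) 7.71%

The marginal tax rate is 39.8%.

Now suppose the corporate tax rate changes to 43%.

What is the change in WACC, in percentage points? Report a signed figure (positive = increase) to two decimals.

Current WACC:
Total capital V = 1641 + 1377 = 3018.
Equity: weight = 1641/3018 = 0.5437; cost = 13%.
Revolver drawn: weight = 1377/3018 = 0.4563; after-tax cost = 7.71% × (1 − 39.8%) = 4.6414%.
WACC = 0.5437 × 13.0000% + 0.4563 × 4.6414% = 9.1863%.
After the change:
Total capital V = 1641 + 1377 = 3018.
Equity: weight = 1641/3018 = 0.5437; cost = 13%.
Revolver drawn: weight = 1377/3018 = 0.4563; after-tax cost = 7.71% × (1 − 43%) = 4.3947%.
WACC = 0.5437 × 13.0000% + 0.4563 × 4.3947% = 9.0737%.
Change in WACC = 9.0737% − 9.1863% = -0.1126 pp.

-0.11 pp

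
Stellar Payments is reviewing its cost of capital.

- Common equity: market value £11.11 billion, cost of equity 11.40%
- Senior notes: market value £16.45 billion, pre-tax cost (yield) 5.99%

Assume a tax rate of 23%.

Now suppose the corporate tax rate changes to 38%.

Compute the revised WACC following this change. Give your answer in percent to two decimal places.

After the change:
Total capital V = 11.11 + 16.45 = 27.56.
Equity: weight = 11.11/27.56 = 0.4031; cost = 11.4%.
Senior notes: weight = 16.45/27.56 = 0.5969; after-tax cost = 5.99% × (1 − 38%) = 3.7138%.
WACC = 0.4031 × 11.4000% + 0.5969 × 3.7138% = 6.8123%.

6.81%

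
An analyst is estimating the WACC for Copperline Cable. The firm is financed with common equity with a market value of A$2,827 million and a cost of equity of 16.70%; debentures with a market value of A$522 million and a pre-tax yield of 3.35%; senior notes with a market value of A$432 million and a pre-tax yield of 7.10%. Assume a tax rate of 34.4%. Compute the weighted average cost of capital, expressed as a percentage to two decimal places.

Total capital V = 2827 + 522 + 432 = 3781.
Equity: weight = 2827/3781 = 0.7477; cost = 16.7%.
Debentures: weight = 522/3781 = 0.1381; after-tax cost = 3.35% × (1 − 34.4%) = 2.1976%.
Senior notes: weight = 432/3781 = 0.1143; after-tax cost = 7.1% × (1 − 34.4%) = 4.6576%.
WACC = 0.7477 × 16.7000% + 0.1381 × 2.1976% + 0.1143 × 4.6576% = 13.3219%.

13.32%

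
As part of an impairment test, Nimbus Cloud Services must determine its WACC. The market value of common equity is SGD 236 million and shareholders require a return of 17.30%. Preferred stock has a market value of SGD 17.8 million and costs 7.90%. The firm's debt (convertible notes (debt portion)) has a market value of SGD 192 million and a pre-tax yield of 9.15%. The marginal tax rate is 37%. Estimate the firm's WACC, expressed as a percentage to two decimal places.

11.96%

Total capital V = 236 + 17.8 + 192 = 445.8.
Equity: weight = 236/445.8 = 0.5294; cost = 17.3%.
Preferred: weight = 17.8/445.8 = 0.0399; cost = 7.9%.
Convertible notes (debt portion): weight = 192/445.8 = 0.4307; after-tax cost = 9.15% × (1 − 37%) = 5.7645%.
WACC = 0.5294 × 17.3000% + 0.0399 × 7.9000% + 0.4307 × 5.7645% = 11.9565%.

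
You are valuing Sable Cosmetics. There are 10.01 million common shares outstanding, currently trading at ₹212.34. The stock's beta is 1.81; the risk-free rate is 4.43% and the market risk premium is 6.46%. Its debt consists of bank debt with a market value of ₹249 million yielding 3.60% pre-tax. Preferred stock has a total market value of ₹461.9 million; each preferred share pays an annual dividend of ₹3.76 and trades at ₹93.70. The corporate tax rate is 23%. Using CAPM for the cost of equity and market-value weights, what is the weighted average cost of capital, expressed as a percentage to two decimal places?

Cost of equity via CAPM: Re = 4.43% + 1.81 × 6.46% = 16.1226%.
Cost of preferred: Rp = 3.76 / 93.7 = 4.0128%.
Market value of equity E = 212.34 × 10.01m = 2125.5234m.
Total capital V = 2125.5234 + 461.9 + 249 = 2836.4234.
Equity: weight = 2125.5234/2836.4234 = 0.7494; cost = 16.1226%.
Preferred: weight = 461.9/2836.4234 = 0.1628; cost = 4.0128%.
Bank debt: weight = 249/2836.4234 = 0.0878; after-tax cost = 3.6% × (1 − 23%) = 2.7720%.
WACC = 0.7494 × 16.1226% + 0.1628 × 4.0128% + 0.0878 × 2.7720% = 12.9786%.

12.98%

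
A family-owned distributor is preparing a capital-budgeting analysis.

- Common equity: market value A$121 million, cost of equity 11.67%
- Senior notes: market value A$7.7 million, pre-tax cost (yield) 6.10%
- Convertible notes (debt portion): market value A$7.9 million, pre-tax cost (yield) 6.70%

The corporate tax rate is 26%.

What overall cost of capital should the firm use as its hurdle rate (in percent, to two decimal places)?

Total capital V = 121 + 7.7 + 7.9 = 136.6.
Equity: weight = 121/136.6 = 0.8858; cost = 11.67%.
Senior notes: weight = 7.7/136.6 = 0.0564; after-tax cost = 6.1% × (1 − 26%) = 4.5140%.
Convertible notes (debt portion): weight = 7.9/136.6 = 0.0578; after-tax cost = 6.7% × (1 − 26%) = 4.9580%.
WACC = 0.8858 × 11.6700% + 0.0564 × 4.5140% + 0.0578 × 4.9580% = 10.8784%.

10.88%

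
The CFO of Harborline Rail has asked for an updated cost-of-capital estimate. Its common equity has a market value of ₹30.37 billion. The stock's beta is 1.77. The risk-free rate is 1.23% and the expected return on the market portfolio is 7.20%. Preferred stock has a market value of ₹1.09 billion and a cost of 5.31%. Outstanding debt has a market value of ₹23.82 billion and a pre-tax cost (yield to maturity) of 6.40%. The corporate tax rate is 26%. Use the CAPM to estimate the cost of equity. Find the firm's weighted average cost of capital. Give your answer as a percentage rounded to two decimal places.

Market risk premium = 7.2% − 1.23% = 5.97%.
Cost of equity via CAPM: Re = 1.23% + 1.77 × 5.97% = 11.7969%.
Total capital V = 30.37 + 1.09 + 23.82 = 55.28.
Equity: weight = 30.37/55.28 = 0.5494; cost = 11.7969%.
Preferred: weight = 1.09/55.28 = 0.0197; cost = 5.31%.
Debt: weight = 23.82/55.28 = 0.4309; after-tax cost = 6.4% × (1 − 26%) = 4.7360%.
WACC = 0.5494 × 11.7969% + 0.0197 × 5.3100% + 0.4309 × 4.7360% = 8.6265%.

8.63%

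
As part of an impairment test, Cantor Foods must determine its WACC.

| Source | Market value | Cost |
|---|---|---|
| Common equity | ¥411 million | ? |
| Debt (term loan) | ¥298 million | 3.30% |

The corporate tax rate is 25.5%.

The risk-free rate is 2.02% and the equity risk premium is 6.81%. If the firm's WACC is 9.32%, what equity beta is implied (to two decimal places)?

1.80

Total capital V = 411 + 298 = 709.
Equity weight = 411/709 = 0.5797.
Term loan weight = 298/709 = 0.4203.
Debt contribution = 0.4203 × 3.3% × (1 − 25.5%) = 1.0333%.
Required equity contribution = 9.32% − 1.0333% = 8.2867%  ⇒  Re = 14.2950%.
CAPM: 14.2950% = 2.02% + β × 6.81%  ⇒  β = 1.8025.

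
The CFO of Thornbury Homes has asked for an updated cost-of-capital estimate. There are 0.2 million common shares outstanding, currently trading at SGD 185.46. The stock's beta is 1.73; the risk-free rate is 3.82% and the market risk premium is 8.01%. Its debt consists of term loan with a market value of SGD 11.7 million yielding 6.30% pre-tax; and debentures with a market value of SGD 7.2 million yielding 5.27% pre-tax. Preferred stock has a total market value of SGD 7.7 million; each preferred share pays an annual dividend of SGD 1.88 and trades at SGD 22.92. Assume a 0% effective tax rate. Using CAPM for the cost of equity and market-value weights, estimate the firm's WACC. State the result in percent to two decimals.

13.04%

Cost of equity via CAPM: Re = 3.82% + 1.73 × 8.01% = 17.6773%.
Cost of preferred: Rp = 1.88 / 22.92 = 8.2024%.
Market value of equity E = 185.46 × 0.2m = 37.092m.
Total capital V = 37.092 + 7.7 + 11.7 + 7.2 = 63.692.
Equity: weight = 37.092/63.692 = 0.5824; cost = 17.6773%.
Preferred: weight = 7.7/63.692 = 0.1209; cost = 8.2024%.
Term loan: weight = 11.7/63.692 = 0.1837; after-tax cost = 6.3% × (1 − 0%) = 6.3000%.
Debentures: weight = 7.2/63.692 = 0.1130; after-tax cost = 5.27% × (1 − 0%) = 5.2700%.
WACC = 0.5824 × 17.6773% + 0.1209 × 8.2024% + 0.1837 × 6.3000% + 0.1130 × 5.2700% = 13.0393%.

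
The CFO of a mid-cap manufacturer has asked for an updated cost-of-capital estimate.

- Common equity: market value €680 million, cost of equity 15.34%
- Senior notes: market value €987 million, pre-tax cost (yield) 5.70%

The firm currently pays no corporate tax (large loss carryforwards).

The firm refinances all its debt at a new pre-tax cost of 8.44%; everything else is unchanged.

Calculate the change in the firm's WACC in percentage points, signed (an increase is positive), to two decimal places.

Current WACC:
Total capital V = 680 + 987 = 1667.
Equity: weight = 680/1667 = 0.4079; cost = 15.34%.
Senior notes: weight = 987/1667 = 0.5921; after-tax cost = 5.7% × (1 − 0%) = 5.7000%.
WACC = 0.4079 × 15.3400% + 0.5921 × 5.7000% = 9.6323%.
After the change:
Total capital V = 680 + 987 = 1667.
Equity: weight = 680/1667 = 0.4079; cost = 15.34%.
Senior notes: weight = 987/1667 = 0.5921; after-tax cost = 8.44% × (1 − 0%) = 8.4400%.
WACC = 0.4079 × 15.3400% + 0.5921 × 8.4400% = 11.2546%.
Change in WACC = 11.2546% − 9.6323% = 1.6223 pp.

+1.62 pp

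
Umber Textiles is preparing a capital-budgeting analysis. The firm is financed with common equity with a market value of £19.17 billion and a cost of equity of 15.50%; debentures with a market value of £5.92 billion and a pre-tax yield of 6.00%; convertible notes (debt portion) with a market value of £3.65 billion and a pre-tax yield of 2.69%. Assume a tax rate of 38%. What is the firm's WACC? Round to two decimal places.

11.32%

Total capital V = 19.17 + 5.92 + 3.65 = 28.74.
Equity: weight = 19.17/28.74 = 0.6670; cost = 15.5%.
Debentures: weight = 5.92/28.74 = 0.2060; after-tax cost = 6% × (1 − 38%) = 3.7200%.
Convertible notes (debt portion): weight = 3.65/28.74 = 0.1270; after-tax cost = 2.69% × (1 − 38%) = 1.6678%.
WACC = 0.6670 × 15.5000% + 0.2060 × 3.7200% + 0.1270 × 1.6678% = 11.3168%.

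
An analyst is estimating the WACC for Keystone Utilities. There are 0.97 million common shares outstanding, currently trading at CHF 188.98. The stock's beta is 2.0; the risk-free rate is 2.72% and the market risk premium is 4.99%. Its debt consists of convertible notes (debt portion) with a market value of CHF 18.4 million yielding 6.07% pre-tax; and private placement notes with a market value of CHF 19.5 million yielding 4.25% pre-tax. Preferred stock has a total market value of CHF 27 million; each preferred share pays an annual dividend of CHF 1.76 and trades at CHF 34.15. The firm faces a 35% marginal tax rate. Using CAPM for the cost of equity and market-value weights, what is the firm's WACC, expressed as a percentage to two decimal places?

Cost of equity via CAPM: Re = 2.72% + 2.0 × 4.99% = 12.7000%.
Cost of preferred: Rp = 1.76 / 34.15 = 5.1537%.
Market value of equity E = 188.98 × 0.97m = 183.3106m.
Total capital V = 183.3106 + 27 + 18.4 + 19.5 = 248.2106.
Equity: weight = 183.3106/248.2106 = 0.7385; cost = 12.7%.
Preferred: weight = 27/248.2106 = 0.1088; cost = 5.1537%.
Convertible notes (debt portion): weight = 18.4/248.2106 = 0.0741; after-tax cost = 6.07% × (1 − 35%) = 3.9455%.
Private placement notes: weight = 19.5/248.2106 = 0.0786; after-tax cost = 4.25% × (1 − 35%) = 2.7625%.
WACC = 0.7385 × 12.7000% + 0.1088 × 5.1537% + 0.0741 × 3.9455% + 0.0786 × 2.7625% = 10.4494%.

10.45%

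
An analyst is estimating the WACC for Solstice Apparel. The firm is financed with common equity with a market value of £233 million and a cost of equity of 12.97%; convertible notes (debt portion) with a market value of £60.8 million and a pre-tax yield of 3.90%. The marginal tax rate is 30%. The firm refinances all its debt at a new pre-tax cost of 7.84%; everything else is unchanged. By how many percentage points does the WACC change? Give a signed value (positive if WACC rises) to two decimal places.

+0.57 pp

Current WACC:
Total capital V = 233 + 60.8 = 293.8.
Equity: weight = 233/293.8 = 0.7931; cost = 12.97%.
Convertible notes (debt portion): weight = 60.8/293.8 = 0.2069; after-tax cost = 3.9% × (1 − 30%) = 2.7300%.
WACC = 0.7931 × 12.9700% + 0.2069 × 2.7300% = 10.8509%.
After the change:
Total capital V = 233 + 60.8 = 293.8.
Equity: weight = 233/293.8 = 0.7931; cost = 12.97%.
Convertible notes (debt portion): weight = 60.8/293.8 = 0.2069; after-tax cost = 7.84% × (1 − 30%) = 5.4880%.
WACC = 0.7931 × 12.9700% + 0.2069 × 5.4880% = 11.4216%.
Change in WACC = 11.4216% − 10.8509% = 0.5708 pp.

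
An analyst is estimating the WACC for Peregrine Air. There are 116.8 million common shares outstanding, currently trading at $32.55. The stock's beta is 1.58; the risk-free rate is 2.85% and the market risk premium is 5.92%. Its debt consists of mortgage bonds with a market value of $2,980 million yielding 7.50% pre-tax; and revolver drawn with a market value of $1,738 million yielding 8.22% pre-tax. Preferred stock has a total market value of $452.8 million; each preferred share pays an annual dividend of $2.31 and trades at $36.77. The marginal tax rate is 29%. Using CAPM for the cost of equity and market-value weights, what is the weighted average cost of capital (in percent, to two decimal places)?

Cost of equity via CAPM: Re = 2.85% + 1.58 × 5.92% = 12.2036%.
Cost of preferred: Rp = 2.31 / 36.77 = 6.2823%.
Market value of equity E = 32.55 × 116.8m = 3801.84m.
Total capital V = 3801.84 + 452.8 + 2980 + 1738 = 8972.64.
Equity: weight = 3801.84/8972.64 = 0.4237; cost = 12.2036%.
Preferred: weight = 452.8/8972.64 = 0.0505; cost = 6.2823%.
Mortgage bonds: weight = 2980/8972.64 = 0.3321; after-tax cost = 7.5% × (1 − 29%) = 5.3250%.
Revolver drawn: weight = 1738/8972.64 = 0.1937; after-tax cost = 8.22% × (1 − 29%) = 5.8362%.
WACC = 0.4237 × 12.2036% + 0.0505 × 6.2823% + 0.3321 × 5.3250% + 0.1937 × 5.8362% = 8.3869%.

8.39%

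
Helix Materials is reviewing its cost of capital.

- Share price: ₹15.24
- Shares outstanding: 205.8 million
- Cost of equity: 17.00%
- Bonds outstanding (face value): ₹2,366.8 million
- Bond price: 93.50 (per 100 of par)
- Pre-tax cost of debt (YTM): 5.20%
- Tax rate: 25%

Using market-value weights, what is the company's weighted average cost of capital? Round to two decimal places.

Market value of equity E = 15.24 × 205.8m = 3136.392m. Market value of debt D = 2366.8m × 93.5/100 = 2212.958m.
Total capital V = 3136.392 + 2212.958 = 5349.35.
Equity: weight = 3136.392/5349.35 = 0.5863; cost = 17%.
Bonds outstanding: weight = 2212.958/5349.35 = 0.4137; after-tax cost = 5.2% × (1 − 25%) = 3.9000%.
WACC = 0.5863 × 17.0000% + 0.4137 × 3.9000% = 11.5807%.

11.58%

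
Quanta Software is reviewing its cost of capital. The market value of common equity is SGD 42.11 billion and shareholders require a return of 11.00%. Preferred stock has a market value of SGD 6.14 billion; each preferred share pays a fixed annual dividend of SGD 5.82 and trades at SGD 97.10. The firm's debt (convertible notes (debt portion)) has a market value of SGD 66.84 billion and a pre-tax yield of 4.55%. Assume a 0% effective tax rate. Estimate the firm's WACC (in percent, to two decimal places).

Cost of preferred: Rp = 5.82 / 97.1 = 5.9938%.
Total capital V = 42.11 + 6.14 + 66.84 = 115.09.
Equity: weight = 42.11/115.09 = 0.3659; cost = 11%.
Preferred: weight = 6.14/115.09 = 0.0533; cost = 5.9938%.
Convertible notes (debt portion): weight = 66.84/115.09 = 0.5808; after-tax cost = 4.55% × (1 − 0%) = 4.5500%.
WACC = 0.3659 × 11.0000% + 0.0533 × 5.9938% + 0.5808 × 4.5500% = 6.9870%.

6.99%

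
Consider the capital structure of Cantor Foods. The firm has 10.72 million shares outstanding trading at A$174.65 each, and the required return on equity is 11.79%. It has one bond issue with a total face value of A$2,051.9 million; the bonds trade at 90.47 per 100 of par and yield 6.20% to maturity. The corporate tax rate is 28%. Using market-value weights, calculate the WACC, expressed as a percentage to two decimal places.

Market value of equity E = 174.65 × 10.72m = 1872.248m. Market value of debt D = 2051.9m × 90.47/100 = 1856.35393m.
Total capital V = 1872.248 + 1856.35393 = 3728.60193.
Equity: weight = 1872.248/3728.60193 = 0.5021; cost = 11.79%.
Bonds outstanding: weight = 1856.35393/3728.60193 = 0.4979; after-tax cost = 6.2% × (1 − 28%) = 4.4640%.
WACC = 0.5021 × 11.7900% + 0.4979 × 4.4640% = 8.1426%.

8.14%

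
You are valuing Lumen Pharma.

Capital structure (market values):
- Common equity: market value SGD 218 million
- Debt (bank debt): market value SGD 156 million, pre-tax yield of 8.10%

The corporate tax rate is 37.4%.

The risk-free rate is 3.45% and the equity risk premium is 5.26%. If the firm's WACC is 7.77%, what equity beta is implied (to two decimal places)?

1.19

Total capital V = 218 + 156 = 374.
Equity weight = 218/374 = 0.5829.
Bank debt weight = 156/374 = 0.4171.
Debt contribution = 0.4171 × 8.1% × (1 − 37.4%) = 2.1150%.
Required equity contribution = 7.77% − 2.1150% = 5.6550%  ⇒  Re = 9.7017%.
CAPM: 9.7017% = 3.45% + β × 5.26%  ⇒  β = 1.1885.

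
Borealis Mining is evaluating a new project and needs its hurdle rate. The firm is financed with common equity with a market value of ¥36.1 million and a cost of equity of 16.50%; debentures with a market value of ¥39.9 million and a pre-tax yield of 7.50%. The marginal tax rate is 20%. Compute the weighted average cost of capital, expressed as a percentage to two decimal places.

10.99%

Total capital V = 36.1 + 39.9 = 76.
Equity: weight = 36.1/76 = 0.4750; cost = 16.5%.
Debentures: weight = 39.9/76 = 0.5250; after-tax cost = 7.5% × (1 − 20%) = 6.0000%.
WACC = 0.4750 × 16.5000% + 0.5250 × 6.0000% = 10.9875%.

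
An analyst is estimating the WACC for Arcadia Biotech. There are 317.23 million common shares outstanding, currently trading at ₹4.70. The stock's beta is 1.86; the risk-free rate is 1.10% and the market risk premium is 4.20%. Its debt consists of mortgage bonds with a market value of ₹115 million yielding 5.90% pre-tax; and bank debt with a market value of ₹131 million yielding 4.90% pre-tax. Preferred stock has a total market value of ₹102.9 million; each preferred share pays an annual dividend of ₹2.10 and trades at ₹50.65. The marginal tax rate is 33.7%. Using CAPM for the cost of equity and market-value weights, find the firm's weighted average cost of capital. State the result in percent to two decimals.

Cost of equity via CAPM: Re = 1.1% + 1.86 × 4.2% = 8.9120%.
Cost of preferred: Rp = 2.1 / 50.65 = 4.1461%.
Market value of equity E = 4.7 × 317.23m = 1490.981m.
Total capital V = 1490.981 + 102.9 + 115 + 131 = 1839.881.
Equity: weight = 1490.981/1839.881 = 0.8104; cost = 8.912%.
Preferred: weight = 102.9/1839.881 = 0.0559; cost = 4.1461%.
Mortgage bonds: weight = 115/1839.881 = 0.0625; after-tax cost = 5.9% × (1 − 33.7%) = 3.9117%.
Bank debt: weight = 131/1839.881 = 0.0712; after-tax cost = 4.9% × (1 − 33.7%) = 3.2487%.
WACC = 0.8104 × 8.9120% + 0.0559 × 4.1461% + 0.0625 × 3.9117% + 0.0712 × 3.2487% = 7.9297%.

7.93%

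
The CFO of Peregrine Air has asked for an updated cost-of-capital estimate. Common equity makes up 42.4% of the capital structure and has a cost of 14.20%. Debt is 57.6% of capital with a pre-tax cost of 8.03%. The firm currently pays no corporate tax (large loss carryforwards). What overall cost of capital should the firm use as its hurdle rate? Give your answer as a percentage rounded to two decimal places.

After-tax cost of debt = 8.03% × (1 − 0%) = 8.0300%.
WACC = 0.424 × 14.2000% + 0.576 × 8.0300% = 10.6461%.

10.65%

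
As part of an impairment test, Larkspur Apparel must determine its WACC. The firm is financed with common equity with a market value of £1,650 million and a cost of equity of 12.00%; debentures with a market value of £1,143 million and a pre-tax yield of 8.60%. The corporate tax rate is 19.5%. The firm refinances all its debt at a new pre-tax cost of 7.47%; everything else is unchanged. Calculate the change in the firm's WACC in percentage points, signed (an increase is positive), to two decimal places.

Current WACC:
Total capital V = 1650 + 1143 = 2793.
Equity: weight = 1650/2793 = 0.5908; cost = 12%.
Debentures: weight = 1143/2793 = 0.4092; after-tax cost = 8.6% × (1 − 19.5%) = 6.9230%.
WACC = 0.5908 × 12.0000% + 0.4092 × 6.9230% = 9.9223%.
After the change:
Total capital V = 1650 + 1143 = 2793.
Equity: weight = 1650/2793 = 0.5908; cost = 12%.
Debentures: weight = 1143/2793 = 0.4092; after-tax cost = 7.47% × (1 − 19.5%) = 6.0133%.
WACC = 0.5908 × 12.0000% + 0.4092 × 6.0133% = 9.5500%.
Change in WACC = 9.5500% − 9.9223% = -0.3723 pp.

-0.37 pp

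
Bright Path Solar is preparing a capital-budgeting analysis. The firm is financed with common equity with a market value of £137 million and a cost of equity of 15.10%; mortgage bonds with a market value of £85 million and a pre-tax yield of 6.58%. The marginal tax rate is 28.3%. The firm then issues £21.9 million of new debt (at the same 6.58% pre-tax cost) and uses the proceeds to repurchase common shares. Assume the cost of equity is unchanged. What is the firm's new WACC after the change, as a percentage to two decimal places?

After the change:
Total capital V = 115.1 + 106.9 = 222.
Equity: weight = 115.1/222 = 0.5185; cost = 15.1%.
Mortgage bonds: weight = 106.9/222 = 0.4815; after-tax cost = 6.58% × (1 − 28.3%) = 4.7179%.
WACC = 0.5185 × 15.1000% + 0.4815 × 4.7179% = 10.1007%.

10.10%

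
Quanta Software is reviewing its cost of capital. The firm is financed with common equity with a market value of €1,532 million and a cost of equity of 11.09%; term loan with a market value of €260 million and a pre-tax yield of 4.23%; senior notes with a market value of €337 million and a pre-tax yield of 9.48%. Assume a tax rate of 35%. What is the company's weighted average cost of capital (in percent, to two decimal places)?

Total capital V = 1532 + 260 + 337 = 2129.
Equity: weight = 1532/2129 = 0.7196; cost = 11.09%.
Term loan: weight = 260/2129 = 0.1221; after-tax cost = 4.23% × (1 − 35%) = 2.7495%.
Senior notes: weight = 337/2129 = 0.1583; after-tax cost = 9.48% × (1 − 35%) = 6.1620%.
WACC = 0.7196 × 11.0900% + 0.1221 × 2.7495% + 0.1583 × 6.1620% = 9.2914%.

9.29%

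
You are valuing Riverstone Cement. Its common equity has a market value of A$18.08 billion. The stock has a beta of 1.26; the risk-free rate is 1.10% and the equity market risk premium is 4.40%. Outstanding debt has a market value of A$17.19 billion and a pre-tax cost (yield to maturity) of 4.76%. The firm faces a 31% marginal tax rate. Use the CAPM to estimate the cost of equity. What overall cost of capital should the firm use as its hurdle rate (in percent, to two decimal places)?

5.01%

Cost of equity via CAPM: Re = 1.1% + 1.26 × 4.4% = 6.6440%.
Total capital V = 18.08 + 17.19 = 35.27.
Equity: weight = 18.08/35.27 = 0.5126; cost = 6.644%.
Debt: weight = 17.19/35.27 = 0.4874; after-tax cost = 4.76% × (1 − 31%) = 3.2844%.
WACC = 0.5126 × 6.6440% + 0.4874 × 3.2844% = 5.0066%.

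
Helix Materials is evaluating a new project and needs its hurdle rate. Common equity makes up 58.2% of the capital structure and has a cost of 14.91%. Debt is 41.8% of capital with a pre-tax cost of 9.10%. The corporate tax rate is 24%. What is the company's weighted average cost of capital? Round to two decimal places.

After-tax cost of debt = 9.1% × (1 − 24%) = 6.9160%.
WACC = 0.582 × 14.9100% + 0.418 × 6.9160% = 11.5685%.

11.57%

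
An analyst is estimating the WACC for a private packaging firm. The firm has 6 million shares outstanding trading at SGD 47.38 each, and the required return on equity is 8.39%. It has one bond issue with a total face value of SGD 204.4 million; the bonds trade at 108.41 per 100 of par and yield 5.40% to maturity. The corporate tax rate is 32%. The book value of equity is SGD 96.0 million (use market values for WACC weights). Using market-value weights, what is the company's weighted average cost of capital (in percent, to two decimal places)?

6.32%

Market value of equity E = 47.38 × 6m = 284.28m. Market value of debt D = 204.4m × 108.41/100 = 221.59004m.
Total capital V = 284.28 + 221.59004 = 505.87004.
Equity: weight = 284.28/505.87004 = 0.5620; cost = 8.39%.
Bonds outstanding: weight = 221.59004/505.87004 = 0.4380; after-tax cost = 5.4% × (1 − 32%) = 3.6720%.
WACC = 0.5620 × 8.3900% + 0.4380 × 3.6720% = 6.3233%.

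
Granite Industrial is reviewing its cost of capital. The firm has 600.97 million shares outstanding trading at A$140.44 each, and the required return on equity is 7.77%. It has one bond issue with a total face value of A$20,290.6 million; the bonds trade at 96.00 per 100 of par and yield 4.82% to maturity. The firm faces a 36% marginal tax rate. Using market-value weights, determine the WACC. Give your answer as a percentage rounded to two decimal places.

6.89%

Market value of equity E = 140.44 × 600.97m = 84400.2268m. Market value of debt D = 20290.6m × 96.0/100 = 19478.976m.
Total capital V = 84400.2268 + 19478.976 = 103879.2028.
Equity: weight = 84400.2268/103879.2028 = 0.8125; cost = 7.77%.
Bonds outstanding: weight = 19478.976/103879.2028 = 0.1875; after-tax cost = 4.82% × (1 − 36%) = 3.0848%.
WACC = 0.8125 × 7.7700% + 0.1875 × 3.0848% = 6.8915%.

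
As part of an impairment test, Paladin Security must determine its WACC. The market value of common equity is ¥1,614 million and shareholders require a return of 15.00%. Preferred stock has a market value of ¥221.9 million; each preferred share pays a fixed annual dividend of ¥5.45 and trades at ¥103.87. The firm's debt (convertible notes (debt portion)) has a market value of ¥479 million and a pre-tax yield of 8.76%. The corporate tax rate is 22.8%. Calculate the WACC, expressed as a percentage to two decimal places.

Cost of preferred: Rp = 5.45 / 103.87 = 5.2469%.
Total capital V = 1614 + 221.9 + 479 = 2314.9.
Equity: weight = 1614/2314.9 = 0.6972; cost = 15%.
Preferred: weight = 221.9/2314.9 = 0.0959; cost = 5.2469%.
Convertible notes (debt portion): weight = 479/2314.9 = 0.2069; after-tax cost = 8.76% × (1 − 22.8%) = 6.7627%.
WACC = 0.6972 × 15.0000% + 0.0959 × 5.2469% + 0.2069 × 6.7627% = 12.3606%.

12.36%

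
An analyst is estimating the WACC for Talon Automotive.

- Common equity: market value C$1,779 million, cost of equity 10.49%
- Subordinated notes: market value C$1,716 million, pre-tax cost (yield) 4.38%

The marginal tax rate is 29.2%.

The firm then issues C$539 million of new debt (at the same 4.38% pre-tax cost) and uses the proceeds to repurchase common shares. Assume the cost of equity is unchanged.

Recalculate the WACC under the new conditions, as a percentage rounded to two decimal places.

After the change:
Total capital V = 1240 + 2255 = 3495.
Equity: weight = 1240/3495 = 0.3548; cost = 10.49%.
Subordinated notes: weight = 2255/3495 = 0.6452; after-tax cost = 4.38% × (1 − 29.2%) = 3.1010%.
WACC = 0.3548 × 10.4900% + 0.6452 × 3.1010% = 5.7226%.

5.72%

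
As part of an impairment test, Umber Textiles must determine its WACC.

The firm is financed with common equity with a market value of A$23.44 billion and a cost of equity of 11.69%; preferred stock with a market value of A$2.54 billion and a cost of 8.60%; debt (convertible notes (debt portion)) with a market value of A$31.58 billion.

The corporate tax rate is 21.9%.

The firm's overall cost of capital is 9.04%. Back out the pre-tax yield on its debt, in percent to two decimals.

Total capital V = 23.44 + 2.54 + 31.58 = 57.56.
Equity weight = 23.44/57.56 = 0.4072.
Preferred weight = 2.54/57.56 = 0.0441.
Convertible notes (debt portion) weight = 31.58/57.56 = 0.5486.
Equity contribution = 0.4072 × 11.69% = 4.7605%.
Preferred contribution = 0.0441 × 8.6% = 0.3795%.
Remaining for debt = 9.04% − 5.1400% = 3.9000%.
Rd × (1 − 21.9%) × 0.5486 = 3.9000%  ⇒  Rd = 9.1017%.

9.10%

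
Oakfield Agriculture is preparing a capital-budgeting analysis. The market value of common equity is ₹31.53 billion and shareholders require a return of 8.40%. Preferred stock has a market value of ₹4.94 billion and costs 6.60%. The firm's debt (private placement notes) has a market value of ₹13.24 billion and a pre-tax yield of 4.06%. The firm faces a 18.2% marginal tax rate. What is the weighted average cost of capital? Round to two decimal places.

Total capital V = 31.53 + 4.94 + 13.24 = 49.71.
Equity: weight = 31.53/49.71 = 0.6343; cost = 8.4%.
Preferred: weight = 4.94/49.71 = 0.0994; cost = 6.6%.
Private placement notes: weight = 13.24/49.71 = 0.2663; after-tax cost = 4.06% × (1 − 18.2%) = 3.3211%.
WACC = 0.6343 × 8.4000% + 0.0994 × 6.6000% + 0.2663 × 3.3211% = 6.8684%.

6.87%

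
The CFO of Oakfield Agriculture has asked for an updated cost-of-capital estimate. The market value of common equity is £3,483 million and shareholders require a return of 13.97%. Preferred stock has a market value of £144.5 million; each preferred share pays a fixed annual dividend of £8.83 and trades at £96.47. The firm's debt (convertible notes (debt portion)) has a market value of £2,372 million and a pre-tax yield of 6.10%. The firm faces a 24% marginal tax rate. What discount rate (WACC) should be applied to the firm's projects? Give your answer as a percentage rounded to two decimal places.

Cost of preferred: Rp = 8.83 / 96.47 = 9.1531%.
Total capital V = 3483 + 144.5 + 2372 = 5999.5.
Equity: weight = 3483/5999.5 = 0.5805; cost = 13.97%.
Preferred: weight = 144.5/5999.5 = 0.0241; cost = 9.1531%.
Convertible notes (debt portion): weight = 2372/5999.5 = 0.3954; after-tax cost = 6.1% × (1 − 24%) = 4.6360%.
WACC = 0.5805 × 13.9700% + 0.0241 × 9.1531% + 0.3954 × 4.6360% = 10.1636%.

10.16%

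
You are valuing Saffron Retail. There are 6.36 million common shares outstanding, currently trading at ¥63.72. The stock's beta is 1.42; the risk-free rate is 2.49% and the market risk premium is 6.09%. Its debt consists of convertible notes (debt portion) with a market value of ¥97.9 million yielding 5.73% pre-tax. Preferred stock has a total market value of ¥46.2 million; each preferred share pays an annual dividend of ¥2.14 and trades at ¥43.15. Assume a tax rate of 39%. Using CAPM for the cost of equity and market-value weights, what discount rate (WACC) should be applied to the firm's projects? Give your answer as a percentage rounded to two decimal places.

Cost of equity via CAPM: Re = 2.49% + 1.42 × 6.09% = 11.1378%.
Cost of preferred: Rp = 2.14 / 43.15 = 4.9594%.
Market value of equity E = 63.72 × 6.36m = 405.2592m.
Total capital V = 405.2592 + 46.2 + 97.9 = 549.3592.
Equity: weight = 405.2592/549.3592 = 0.7377; cost = 11.1378%.
Preferred: weight = 46.2/549.3592 = 0.0841; cost = 4.9594%.
Convertible notes (debt portion): weight = 97.9/549.3592 = 0.1782; after-tax cost = 5.73% × (1 − 39%) = 3.4953%.
WACC = 0.7377 × 11.1378% + 0.0841 × 4.9594% + 0.1782 × 3.4953% = 9.2563%.

9.26%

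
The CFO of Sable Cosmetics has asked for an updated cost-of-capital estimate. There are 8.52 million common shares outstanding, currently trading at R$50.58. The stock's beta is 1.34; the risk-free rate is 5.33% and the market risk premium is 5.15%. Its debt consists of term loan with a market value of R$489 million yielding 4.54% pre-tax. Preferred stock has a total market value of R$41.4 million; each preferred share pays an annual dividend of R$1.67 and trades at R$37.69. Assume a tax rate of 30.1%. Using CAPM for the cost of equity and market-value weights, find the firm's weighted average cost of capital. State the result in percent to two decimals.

7.29%

Cost of equity via CAPM: Re = 5.33% + 1.34 × 5.15% = 12.2310%.
Cost of preferred: Rp = 1.67 / 37.69 = 4.4309%.
Market value of equity E = 50.58 × 8.52m = 430.9416m.
Total capital V = 430.9416 + 41.4 + 489 = 961.3416.
Equity: weight = 430.9416/961.3416 = 0.4483; cost = 12.231%.
Preferred: weight = 41.4/961.3416 = 0.0431; cost = 4.4309%.
Term loan: weight = 489/961.3416 = 0.5087; after-tax cost = 4.54% × (1 − 30.1%) = 3.1735%.
WACC = 0.4483 × 12.2310% + 0.0431 × 4.4309% + 0.5087 × 3.1735% = 7.2878%.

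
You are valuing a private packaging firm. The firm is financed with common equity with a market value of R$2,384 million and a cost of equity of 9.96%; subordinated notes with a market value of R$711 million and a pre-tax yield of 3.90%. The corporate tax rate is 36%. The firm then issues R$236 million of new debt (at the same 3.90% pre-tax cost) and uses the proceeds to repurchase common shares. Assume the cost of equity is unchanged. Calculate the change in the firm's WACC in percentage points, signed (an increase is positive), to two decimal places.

Current WACC:
Total capital V = 2384 + 711 = 3095.
Equity: weight = 2384/3095 = 0.7703; cost = 9.96%.
Subordinated notes: weight = 711/3095 = 0.2297; after-tax cost = 3.9% × (1 − 36%) = 2.4960%.
WACC = 0.7703 × 9.9600% + 0.2297 × 2.4960% = 8.2453%.
After the change:
Total capital V = 2148 + 947 = 3095.
Equity: weight = 2148/3095 = 0.6940; cost = 9.96%.
Subordinated notes: weight = 947/3095 = 0.3060; after-tax cost = 3.9% × (1 − 36%) = 2.4960%.
WACC = 0.6940 × 9.9600% + 0.3060 × 2.4960% = 7.6762%.
Change in WACC = 7.6762% − 8.2453% = -0.5691 pp.

-0.57 pp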